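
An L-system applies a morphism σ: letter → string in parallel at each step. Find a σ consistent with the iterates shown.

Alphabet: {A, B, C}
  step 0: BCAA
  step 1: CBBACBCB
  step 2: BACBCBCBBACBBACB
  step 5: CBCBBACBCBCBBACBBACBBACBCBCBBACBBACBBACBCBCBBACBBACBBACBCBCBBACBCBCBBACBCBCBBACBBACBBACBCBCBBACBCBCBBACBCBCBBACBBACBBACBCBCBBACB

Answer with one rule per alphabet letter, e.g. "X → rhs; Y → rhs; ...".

  step 1 ⇒ step 2: CBBACBCB ⇒ BA·CB·CB·CB·BA·CB·BA·CB
    A ↦ CB
    B ↦ CB
    C ↦ BA

A->CB, B->CB, C->BA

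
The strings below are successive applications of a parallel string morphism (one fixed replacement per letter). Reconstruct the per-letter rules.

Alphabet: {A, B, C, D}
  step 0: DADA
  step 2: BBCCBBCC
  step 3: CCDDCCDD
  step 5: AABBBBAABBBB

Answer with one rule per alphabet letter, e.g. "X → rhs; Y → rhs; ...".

A->BB, B->C, C->D, D->A

  step 2 ⇒ step 3: BBCCBBCC ⇒ C·C·D·D·C·C·D·D
    B ↦ C
    C ↦ D
    A ↦ BB  (constrained at step 0)
    D ↦ A  (constrained at step 0)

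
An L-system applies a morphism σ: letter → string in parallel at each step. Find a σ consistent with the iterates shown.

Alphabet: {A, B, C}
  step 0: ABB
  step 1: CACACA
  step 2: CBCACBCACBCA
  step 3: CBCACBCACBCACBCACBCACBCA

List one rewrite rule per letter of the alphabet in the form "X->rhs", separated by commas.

  step 2 ⇒ step 3: CBCACBCACBCA ⇒ CB·CA·CB·CA·CB·CA·CB·CA·CB·CA·CB·CA
    A ↦ CA
    B ↦ CA
    C ↦ CB

A->CA, B->CA, C->CB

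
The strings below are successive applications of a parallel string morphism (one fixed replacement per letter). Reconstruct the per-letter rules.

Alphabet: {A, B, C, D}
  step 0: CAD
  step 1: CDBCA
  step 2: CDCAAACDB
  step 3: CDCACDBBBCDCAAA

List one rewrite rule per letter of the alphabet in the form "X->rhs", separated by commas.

  step 2 ⇒ step 3: CDCAAACDB ⇒ CD·CA·CD·B·B·B·CD·CA·AA
    A ↦ B
    B ↦ AA
    C ↦ CD
    D ↦ CA

A->B, B->AA, C->CD, D->CA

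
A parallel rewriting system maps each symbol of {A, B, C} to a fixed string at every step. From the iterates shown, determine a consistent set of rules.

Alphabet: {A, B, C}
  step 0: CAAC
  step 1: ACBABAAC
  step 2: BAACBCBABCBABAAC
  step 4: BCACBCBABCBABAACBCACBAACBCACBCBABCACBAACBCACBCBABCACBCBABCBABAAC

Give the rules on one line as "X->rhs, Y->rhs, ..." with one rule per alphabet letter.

  step 1 ⇒ step 2: ACBABAAC ⇒ BA·AC·BC·BA·BC·BA·BA·AC
    A ↦ BA
    B ↦ BC
    C ↦ AC

A->BA, B->BC, C->AC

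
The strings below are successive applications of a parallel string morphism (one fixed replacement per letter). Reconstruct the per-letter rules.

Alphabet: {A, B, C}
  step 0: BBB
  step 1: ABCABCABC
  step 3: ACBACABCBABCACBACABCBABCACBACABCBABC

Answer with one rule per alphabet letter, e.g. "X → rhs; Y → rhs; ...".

  step 0 ⇒ step 1: BBB ⇒ ABC·ABC·ABC
    B ↦ ABC
    A ↦ AC  (constrained at step 1)
    C ↦ B  (constrained at step 1)

A->AC, B->ABC, C->B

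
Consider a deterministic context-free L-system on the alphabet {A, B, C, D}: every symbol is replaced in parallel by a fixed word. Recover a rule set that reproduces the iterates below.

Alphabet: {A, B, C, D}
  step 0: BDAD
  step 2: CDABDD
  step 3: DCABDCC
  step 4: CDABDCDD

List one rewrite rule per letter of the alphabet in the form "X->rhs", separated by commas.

A->AB, B->D, C->D, D->C

  step 3 ⇒ step 4: DCABDCC ⇒ C·D·AB·D·C·D·D
    A ↦ AB
    B ↦ D
    C ↦ D
    D ↦ C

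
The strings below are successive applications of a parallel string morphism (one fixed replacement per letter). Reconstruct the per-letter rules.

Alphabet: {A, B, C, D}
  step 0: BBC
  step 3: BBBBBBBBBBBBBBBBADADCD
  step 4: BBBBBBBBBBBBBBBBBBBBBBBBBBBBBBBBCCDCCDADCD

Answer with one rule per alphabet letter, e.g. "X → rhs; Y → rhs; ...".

  step 3 ⇒ step 4: BBBBBBBBBBBBBBBBADADCD ⇒ BB·BB·BB·BB·BB·BB·BB·BB·BB·BB·BB·BB·BB·BB·BB·BB·C·CD·C·CD·AD·CD
    A ↦ C
    B ↦ BB
    C ↦ AD
    D ↦ CD

A->C, B->BB, C->AD, D->CD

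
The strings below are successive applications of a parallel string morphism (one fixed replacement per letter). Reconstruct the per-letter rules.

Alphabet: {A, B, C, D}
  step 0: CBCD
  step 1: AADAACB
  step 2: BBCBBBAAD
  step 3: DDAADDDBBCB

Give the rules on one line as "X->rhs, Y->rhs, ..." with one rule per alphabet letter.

  step 2 ⇒ step 3: BBCBBBAAD ⇒ D·D·AA·D·D·D·B·B·CB
    A ↦ B
    B ↦ D
    C ↦ AA
    D ↦ CB

A->B, B->D, C->AA, D->CB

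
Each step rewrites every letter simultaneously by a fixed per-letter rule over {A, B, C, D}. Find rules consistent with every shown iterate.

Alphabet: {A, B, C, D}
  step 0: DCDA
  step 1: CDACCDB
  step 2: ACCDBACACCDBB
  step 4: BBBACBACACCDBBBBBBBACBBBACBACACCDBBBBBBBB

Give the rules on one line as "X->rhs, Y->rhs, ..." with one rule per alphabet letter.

A->B, B->BB, C->AC, D->CD

  step 1 ⇒ step 2: CDACCDB ⇒ AC·CD·B·AC·AC·CD·BB
    A ↦ B
    B ↦ BB
    C ↦ AC
    D ↦ CD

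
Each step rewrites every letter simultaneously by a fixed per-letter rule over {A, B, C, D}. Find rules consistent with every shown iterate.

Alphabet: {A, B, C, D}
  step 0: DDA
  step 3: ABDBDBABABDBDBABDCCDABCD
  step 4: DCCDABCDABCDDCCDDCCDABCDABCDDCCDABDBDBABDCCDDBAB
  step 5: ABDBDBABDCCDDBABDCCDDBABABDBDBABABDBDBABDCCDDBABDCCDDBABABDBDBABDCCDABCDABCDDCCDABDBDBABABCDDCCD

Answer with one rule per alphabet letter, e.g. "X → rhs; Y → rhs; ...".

  step 4 ⇒ step 5: DCCDABCDABCDDCCDDCCDABCDABCDDCCDABDBDBABDCCDDBAB ⇒ AB·DB·DB·AB·DC·CD·DB·AB·DC·CD·DB·AB·AB·DB·DB·AB·AB·DB·DB·AB·DC·CD·DB·AB·DC·CD·DB·AB·AB·DB·DB·AB·DC·CD·AB·CD·AB·CD·DC·CD·AB·DB·DB·AB·AB·CD·DC·CD
    A ↦ DC
    B ↦ CD
    C ↦ DB
    D ↦ AB

A->DC, B->CD, C->DB, D->AB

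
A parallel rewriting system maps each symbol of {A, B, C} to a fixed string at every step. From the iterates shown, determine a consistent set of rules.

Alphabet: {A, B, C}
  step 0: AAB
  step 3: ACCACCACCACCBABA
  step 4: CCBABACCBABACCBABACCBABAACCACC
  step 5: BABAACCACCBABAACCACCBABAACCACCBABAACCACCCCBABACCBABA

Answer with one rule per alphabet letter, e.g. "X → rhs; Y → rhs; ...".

  step 4 ⇒ step 5: CCBABACCBABACCBABACCBABAACCACC ⇒ BA·BA·A·CC·A·CC·BA·BA·A·CC·A·CC·BA·BA·A·CC·A·CC·BA·BA·A·CC·A·CC·CC·BA·BA·CC·BA·BA
    A ↦ CC
    B ↦ A
    C ↦ BA

A->CC, B->A, C->BA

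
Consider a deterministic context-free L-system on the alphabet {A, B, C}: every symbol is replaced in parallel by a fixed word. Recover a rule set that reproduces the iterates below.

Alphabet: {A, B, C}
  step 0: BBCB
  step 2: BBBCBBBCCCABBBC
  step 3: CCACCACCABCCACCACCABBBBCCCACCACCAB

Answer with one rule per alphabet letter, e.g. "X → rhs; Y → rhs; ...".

A->BC, B->CCA, C->B

  step 2 ⇒ step 3: BBBCBBBCCCABBBC ⇒ CCA·CCA·CCA·B·CCA·CCA·CCA·B·B·B·BC·CCA·CCA·CCA·B
    A ↦ BC
    B ↦ CCA
    C ↦ B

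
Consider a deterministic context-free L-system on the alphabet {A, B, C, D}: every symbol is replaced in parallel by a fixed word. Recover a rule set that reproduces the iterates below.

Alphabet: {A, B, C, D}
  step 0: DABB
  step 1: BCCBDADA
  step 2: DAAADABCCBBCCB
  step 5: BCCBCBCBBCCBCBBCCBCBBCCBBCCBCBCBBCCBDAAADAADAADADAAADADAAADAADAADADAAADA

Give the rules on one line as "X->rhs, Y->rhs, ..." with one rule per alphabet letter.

  step 1 ⇒ step 2: BCCBDADA ⇒ DA·A·A·DA·BC·CB·BC·CB
    A ↦ CB
    B ↦ DA
    C ↦ A
    D ↦ BC

A->CB, B->DA, C->A, D->BC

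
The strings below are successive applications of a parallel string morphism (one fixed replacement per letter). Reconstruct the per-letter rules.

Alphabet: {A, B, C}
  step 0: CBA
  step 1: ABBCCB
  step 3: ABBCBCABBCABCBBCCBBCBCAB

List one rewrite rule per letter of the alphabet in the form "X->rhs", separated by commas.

A->CB, B->BC, C->AB

  step 0 ⇒ step 1: CBA ⇒ AB·BC·CB
    A ↦ CB
    B ↦ BC
    C ↦ AB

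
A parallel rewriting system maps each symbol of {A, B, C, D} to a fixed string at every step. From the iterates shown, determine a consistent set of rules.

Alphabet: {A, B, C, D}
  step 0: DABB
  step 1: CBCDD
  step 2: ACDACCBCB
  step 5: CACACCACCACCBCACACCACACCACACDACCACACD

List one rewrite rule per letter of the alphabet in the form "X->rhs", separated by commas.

A->C, B->D, C->AC, D->CB

  step 1 ⇒ step 2: CBCDD ⇒ AC·D·AC·CB·CB
    B ↦ D
    C ↦ AC
    D ↦ CB
  step 0 ⇒ step 1: DABB ⇒ CB·C·D·D
    A ↦ C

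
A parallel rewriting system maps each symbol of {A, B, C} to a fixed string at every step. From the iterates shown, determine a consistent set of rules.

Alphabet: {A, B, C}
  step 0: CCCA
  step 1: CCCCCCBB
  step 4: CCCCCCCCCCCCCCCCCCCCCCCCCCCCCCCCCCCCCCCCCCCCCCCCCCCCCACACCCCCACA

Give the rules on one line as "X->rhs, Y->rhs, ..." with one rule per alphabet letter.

  step 0 ⇒ step 1: CCCA ⇒ CC·CC·CC·BB
    A ↦ BB
    C ↦ CC
    B ↦ CA  (constrained at step 1)

A->BB, B->CA, C->CC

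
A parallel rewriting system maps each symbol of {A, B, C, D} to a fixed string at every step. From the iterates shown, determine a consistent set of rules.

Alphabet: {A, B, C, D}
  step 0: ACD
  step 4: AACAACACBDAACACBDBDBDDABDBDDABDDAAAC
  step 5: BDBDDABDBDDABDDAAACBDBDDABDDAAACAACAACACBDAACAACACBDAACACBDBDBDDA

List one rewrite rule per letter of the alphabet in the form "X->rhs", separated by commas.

A->BD, B->A, C->DA, D->AC

  step 4 ⇒ step 5: AACAACACBDAACACBDBDBDDABDBDDABDDAAAC ⇒ BD·BD·DA·BD·BD·DA·BD·DA·A·AC·BD·BD·DA·BD·DA·A·AC·A·AC·A·AC·AC·BD·A·AC·A·AC·AC·BD·A·AC·AC·BD·BD·BD·DA
    A ↦ BD
    B ↦ A
    C ↦ DA
    D ↦ AC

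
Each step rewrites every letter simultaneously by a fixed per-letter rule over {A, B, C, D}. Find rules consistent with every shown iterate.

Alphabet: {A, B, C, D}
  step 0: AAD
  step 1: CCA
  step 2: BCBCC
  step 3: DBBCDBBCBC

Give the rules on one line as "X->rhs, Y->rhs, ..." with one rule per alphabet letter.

  step 2 ⇒ step 3: BCBCC ⇒ DB·BC·DB·BC·BC
    B ↦ DB
    C ↦ BC
  step 0 ⇒ step 1: AAD ⇒ C·C·A
    A ↦ C
  step 0 ⇒ step 1: AAD ⇒ C·C·A
    D ↦ A

A->C, B->DB, C->BC, D->A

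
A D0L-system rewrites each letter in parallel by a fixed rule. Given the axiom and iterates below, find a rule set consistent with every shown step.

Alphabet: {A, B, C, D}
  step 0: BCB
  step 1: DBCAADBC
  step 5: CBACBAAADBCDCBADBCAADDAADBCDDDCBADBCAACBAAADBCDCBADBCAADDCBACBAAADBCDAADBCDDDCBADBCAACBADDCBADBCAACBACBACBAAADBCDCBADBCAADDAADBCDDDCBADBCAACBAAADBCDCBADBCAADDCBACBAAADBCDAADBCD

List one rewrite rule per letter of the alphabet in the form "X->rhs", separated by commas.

  step 0 ⇒ step 1: BCB ⇒ DBC·AA·DBC
    B ↦ DBC
    C ↦ AA
    A ↦ D  (constrained at step 1)
    D ↦ CBA  (constrained at step 1)

A->D, B->DBC, C->AA, D->CBA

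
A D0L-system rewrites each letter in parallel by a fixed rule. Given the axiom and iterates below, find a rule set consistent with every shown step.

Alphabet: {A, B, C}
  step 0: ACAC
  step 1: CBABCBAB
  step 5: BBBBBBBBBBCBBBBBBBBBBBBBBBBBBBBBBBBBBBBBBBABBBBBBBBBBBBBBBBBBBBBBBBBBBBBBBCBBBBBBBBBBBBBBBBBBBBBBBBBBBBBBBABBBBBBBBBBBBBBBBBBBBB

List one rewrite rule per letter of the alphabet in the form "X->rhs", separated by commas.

  step 0 ⇒ step 1: ACAC ⇒ C·BAB·C·BAB
    A ↦ C
    C ↦ BAB
    B ↦ BB  (constrained at step 1)

A->C, B->BB, C->BAB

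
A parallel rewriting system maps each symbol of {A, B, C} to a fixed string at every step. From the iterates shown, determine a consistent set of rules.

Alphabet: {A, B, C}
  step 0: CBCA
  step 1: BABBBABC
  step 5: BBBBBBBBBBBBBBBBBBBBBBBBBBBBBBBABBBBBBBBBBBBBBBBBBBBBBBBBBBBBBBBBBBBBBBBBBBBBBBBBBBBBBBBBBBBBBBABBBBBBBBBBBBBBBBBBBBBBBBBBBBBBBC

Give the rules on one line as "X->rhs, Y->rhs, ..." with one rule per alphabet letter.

  step 0 ⇒ step 1: CBCA ⇒ BA·BB·BA·BC
    A ↦ BC
    B ↦ BB
    C ↦ BA

A->BC, B->BB, C->BA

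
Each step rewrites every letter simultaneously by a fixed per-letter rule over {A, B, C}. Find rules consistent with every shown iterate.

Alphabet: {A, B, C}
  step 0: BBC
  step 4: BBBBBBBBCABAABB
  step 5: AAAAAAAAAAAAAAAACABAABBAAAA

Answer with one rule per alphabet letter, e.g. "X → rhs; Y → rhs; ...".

  step 4 ⇒ step 5: BBBBBBBBCABAABB ⇒ AA·AA·AA·AA·AA·AA·AA·AA·CA·B·AA·B·B·AA·AA
    A ↦ B
    B ↦ AA
    C ↦ CA

A->B, B->AA, C->CA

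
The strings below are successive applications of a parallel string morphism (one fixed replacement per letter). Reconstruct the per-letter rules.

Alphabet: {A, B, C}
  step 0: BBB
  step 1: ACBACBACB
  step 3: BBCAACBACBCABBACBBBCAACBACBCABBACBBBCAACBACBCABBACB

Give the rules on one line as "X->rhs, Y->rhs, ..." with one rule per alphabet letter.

  step 0 ⇒ step 1: BBB ⇒ ACB·ACB·ACB
    B ↦ ACB
    A ↦ CA  (constrained at step 1)
    C ↦ BB  (constrained at step 1)

A->CA, B->ACB, C->BB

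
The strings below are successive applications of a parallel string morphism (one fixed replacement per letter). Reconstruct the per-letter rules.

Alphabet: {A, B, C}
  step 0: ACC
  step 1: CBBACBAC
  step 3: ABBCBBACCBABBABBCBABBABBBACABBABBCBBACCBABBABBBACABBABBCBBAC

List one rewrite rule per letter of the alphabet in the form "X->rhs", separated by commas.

  step 0 ⇒ step 1: ACC ⇒ CB·BAC·BAC
    A ↦ CB
    C ↦ BAC
    B ↦ ABB  (constrained at step 1)

A->CB, B->ABB, C->BAC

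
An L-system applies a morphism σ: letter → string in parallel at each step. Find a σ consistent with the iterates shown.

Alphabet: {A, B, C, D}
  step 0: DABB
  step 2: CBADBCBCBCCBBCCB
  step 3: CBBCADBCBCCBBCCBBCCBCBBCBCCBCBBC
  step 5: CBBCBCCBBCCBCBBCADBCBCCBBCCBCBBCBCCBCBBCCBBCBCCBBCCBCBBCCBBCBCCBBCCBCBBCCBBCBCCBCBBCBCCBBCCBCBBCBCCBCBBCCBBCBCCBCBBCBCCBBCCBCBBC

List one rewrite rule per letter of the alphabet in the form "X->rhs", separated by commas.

  step 2 ⇒ step 3: CBADBCBCBCCBBCCB ⇒ CB·BC·ADB·C·BC·CB·BC·CB·BC·CB·CB·BC·BC·CB·CB·BC
    A ↦ ADB
    B ↦ BC
    C ↦ CB
    D ↦ C

A->ADB, B->BC, C->CB, D->C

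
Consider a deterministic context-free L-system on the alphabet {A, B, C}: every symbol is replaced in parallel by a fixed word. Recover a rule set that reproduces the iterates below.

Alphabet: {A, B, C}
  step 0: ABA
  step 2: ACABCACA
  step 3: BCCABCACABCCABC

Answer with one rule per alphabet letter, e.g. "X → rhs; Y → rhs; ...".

  step 2 ⇒ step 3: ACABCACA ⇒ BC·CA·BC·A·CA·BC·CA·BC
    A ↦ BC
    B ↦ A
    C ↦ CA

A->BC, B->A, C->CA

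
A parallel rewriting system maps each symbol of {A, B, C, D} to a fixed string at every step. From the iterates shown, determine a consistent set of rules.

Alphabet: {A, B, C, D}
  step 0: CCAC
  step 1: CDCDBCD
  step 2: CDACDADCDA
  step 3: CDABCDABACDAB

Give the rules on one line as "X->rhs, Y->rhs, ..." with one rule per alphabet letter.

A->B, B->D, C->CD, D->A

  step 2 ⇒ step 3: CDACDADCDA ⇒ CD·A·B·CD·A·B·A·CD·A·B
    A ↦ B
    C ↦ CD
    D ↦ A
  step 1 ⇒ step 2: CDCDBCD ⇒ CD·A·CD·A·D·CD·A
    B ↦ D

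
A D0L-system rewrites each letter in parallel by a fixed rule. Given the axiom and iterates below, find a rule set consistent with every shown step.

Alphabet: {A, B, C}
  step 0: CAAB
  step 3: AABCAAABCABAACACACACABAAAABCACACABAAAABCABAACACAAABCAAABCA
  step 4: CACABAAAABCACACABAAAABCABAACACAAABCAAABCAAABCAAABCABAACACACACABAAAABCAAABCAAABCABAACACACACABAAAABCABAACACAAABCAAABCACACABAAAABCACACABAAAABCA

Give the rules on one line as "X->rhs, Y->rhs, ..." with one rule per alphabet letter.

A->CA, B->BAA, C->AAB

  step 3 ⇒ step 4: AABCAAABCABAACACACACABAAAABCACACABAAAABCABAACACAAABCAAABCA ⇒ CA·CA·BAA·AAB·CA·CA·CA·BAA·AAB·CA·BAA·CA·CA·AAB·CA·AAB·CA·AAB·CA·AAB·CA·BAA·CA·CA·CA·CA·BAA·AAB·CA·AAB·CA·AAB·CA·BAA·CA·CA·CA·CA·BAA·AAB·CA·BAA·CA·CA·AAB·CA·AAB·CA·CA·CA·BAA·AAB·CA·CA·CA·BAA·AAB·CA
    A ↦ CA
    B ↦ BAA
    C ↦ AAB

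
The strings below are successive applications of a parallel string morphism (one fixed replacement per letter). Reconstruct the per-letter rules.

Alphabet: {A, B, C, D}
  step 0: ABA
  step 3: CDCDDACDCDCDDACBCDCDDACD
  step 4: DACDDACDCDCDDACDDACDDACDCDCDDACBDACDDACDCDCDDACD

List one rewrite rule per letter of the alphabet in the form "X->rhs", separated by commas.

  step 3 ⇒ step 4: CDCDDACDCDCDDACBCDCDDACD ⇒ DA·CD·DA·CD·CD·CD·DA·CD·DA·CD·DA·CD·CD·CD·DA·CB·DA·CD·DA·CD·CD·CD·DA·CD
    A ↦ CD
    B ↦ CB
    C ↦ DA
    D ↦ CD

A->CD, B->CB, C->DA, D->CD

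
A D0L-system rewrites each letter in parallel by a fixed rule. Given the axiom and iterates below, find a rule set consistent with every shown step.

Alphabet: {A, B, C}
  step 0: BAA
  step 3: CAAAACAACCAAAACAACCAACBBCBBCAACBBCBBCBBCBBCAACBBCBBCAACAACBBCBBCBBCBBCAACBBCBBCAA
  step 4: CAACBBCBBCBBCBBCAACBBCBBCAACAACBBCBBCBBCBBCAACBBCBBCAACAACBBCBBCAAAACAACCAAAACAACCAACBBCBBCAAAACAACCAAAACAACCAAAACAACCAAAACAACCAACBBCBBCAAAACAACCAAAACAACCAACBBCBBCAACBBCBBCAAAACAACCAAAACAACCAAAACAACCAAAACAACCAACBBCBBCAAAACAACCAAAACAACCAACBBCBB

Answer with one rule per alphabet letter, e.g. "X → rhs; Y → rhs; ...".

A->CBB, B->AAC, C->CAA

  step 3 ⇒ step 4: CAAAACAACCAAAACAACCAACBBCBBCAACBBCBBCBBCBBCAACBBCBBCAACAACBBCBBCBBCBBCAACBBCBBCAA ⇒ CAA·CBB·CBB·CBB·CBB·CAA·CBB·CBB·CAA·CAA·CBB·CBB·CBB·CBB·CAA·CBB·CBB·CAA·CAA·CBB·CBB·CAA·AAC·AAC·CAA·AAC·AAC·CAA·CBB·CBB·CAA·AAC·AAC·CAA·AAC·AAC·CAA·AAC·AAC·CAA·AAC·AAC·CAA·CBB·CBB·CAA·AAC·AAC·CAA·AAC·AAC·CAA·CBB·CBB·CAA·CBB·CBB·CAA·AAC·AAC·CAA·AAC·AAC·CAA·AAC·AAC·CAA·AAC·AAC·CAA·CBB·CBB·CAA·AAC·AAC·CAA·AAC·AAC·CAA·CBB·CBB
    A ↦ CBB
    B ↦ AAC
    C ↦ CAA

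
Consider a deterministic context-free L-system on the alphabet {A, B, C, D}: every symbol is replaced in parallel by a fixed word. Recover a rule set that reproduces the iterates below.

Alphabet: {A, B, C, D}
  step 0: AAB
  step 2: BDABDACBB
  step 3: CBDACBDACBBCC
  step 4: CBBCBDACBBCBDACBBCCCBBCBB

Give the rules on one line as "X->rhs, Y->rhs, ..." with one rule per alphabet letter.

  step 3 ⇒ step 4: CBDACBDACBBCC ⇒ CBB·C·B·DA·CBB·C·B·DA·CBB·C·C·CBB·CBB
    A ↦ DA
    B ↦ C
    C ↦ CBB
    D ↦ B

A->DA, B->C, C->CBB, D->B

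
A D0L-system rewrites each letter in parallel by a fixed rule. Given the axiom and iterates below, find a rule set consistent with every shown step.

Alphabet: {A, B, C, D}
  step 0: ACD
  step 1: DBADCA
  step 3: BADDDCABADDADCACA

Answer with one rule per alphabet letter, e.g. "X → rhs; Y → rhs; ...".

  step 0 ⇒ step 1: ACD ⇒ D·BAD·CA
    A ↦ D
    C ↦ BAD
    D ↦ CA
    B ↦ A  (constrained at step 1)

A->D, B->A, C->BAD, D->CA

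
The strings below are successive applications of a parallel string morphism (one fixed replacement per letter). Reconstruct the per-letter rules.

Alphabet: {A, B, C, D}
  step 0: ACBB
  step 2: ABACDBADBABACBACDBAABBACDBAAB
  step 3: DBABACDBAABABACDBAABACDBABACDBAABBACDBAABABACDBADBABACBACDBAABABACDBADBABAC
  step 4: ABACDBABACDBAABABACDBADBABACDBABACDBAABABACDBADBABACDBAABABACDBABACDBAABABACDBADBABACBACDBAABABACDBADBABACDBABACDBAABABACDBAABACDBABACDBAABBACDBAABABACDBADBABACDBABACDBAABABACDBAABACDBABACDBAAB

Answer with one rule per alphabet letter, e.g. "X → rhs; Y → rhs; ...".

A->DBA, B->BAC, C->AB, D->A

  step 3 ⇒ step 4: DBABACDBAABABACDBAABACDBABACDBAABBACDBAABABACDBADBABACBACDBAABABACDBADBABAC ⇒ A·BAC·DBA·BAC·DBA·AB·A·BAC·DBA·DBA·BAC·DBA·BAC·DBA·AB·A·BAC·DBA·DBA·BAC·DBA·AB·A·BAC·DBA·BAC·DBA·AB·A·BAC·DBA·DBA·BAC·BAC·DBA·AB·A·BAC·DBA·DBA·BAC·DBA·BAC·DBA·AB·A·BAC·DBA·A·BAC·DBA·BAC·DBA·AB·BAC·DBA·AB·A·BAC·DBA·DBA·BAC·DBA·BAC·DBA·AB·A·BAC·DBA·A·BAC·DBA·BAC·DBA·AB
    A ↦ DBA
    B ↦ BAC
    C ↦ AB
    D ↦ A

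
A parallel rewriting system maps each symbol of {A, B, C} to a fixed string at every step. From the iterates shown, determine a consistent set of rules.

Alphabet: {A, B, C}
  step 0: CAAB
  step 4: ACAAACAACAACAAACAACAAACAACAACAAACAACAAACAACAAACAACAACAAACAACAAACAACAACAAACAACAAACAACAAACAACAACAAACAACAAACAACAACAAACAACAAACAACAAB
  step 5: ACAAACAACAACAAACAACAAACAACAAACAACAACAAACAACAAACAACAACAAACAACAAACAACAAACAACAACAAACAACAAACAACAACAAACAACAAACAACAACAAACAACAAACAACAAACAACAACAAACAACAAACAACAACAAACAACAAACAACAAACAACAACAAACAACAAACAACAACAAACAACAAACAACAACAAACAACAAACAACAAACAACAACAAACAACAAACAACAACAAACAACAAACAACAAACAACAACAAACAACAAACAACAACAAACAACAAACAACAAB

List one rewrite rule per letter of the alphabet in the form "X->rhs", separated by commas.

A->ACA, B->AB, C->A

  step 4 ⇒ step 5: ACAAACAACAACAAACAACAAACAACAACAAACAACAAACAACAAACAACAACAAACAACAAACAACAACAAACAACAAACAACAAACAACAACAAACAACAAACAACAACAAACAACAAACAACAAB ⇒ ACA·A·ACA·ACA·ACA·A·ACA·ACA·A·ACA·ACA·A·ACA·ACA·ACA·A·ACA·ACA·A·ACA·ACA·ACA·A·ACA·ACA·A·ACA·ACA·A·ACA·ACA·ACA·A·ACA·ACA·A·ACA·ACA·ACA·A·ACA·ACA·A·ACA·ACA·ACA·A·ACA·ACA·A·ACA·ACA·A·ACA·ACA·ACA·A·ACA·ACA·A·ACA·ACA·ACA·A·ACA·ACA·A·ACA·ACA·A·ACA·ACA·ACA·A·ACA·ACA·A·ACA·ACA·ACA·A·ACA·ACA·A·ACA·ACA·ACA·A·ACA·ACA·A·ACA·ACA·A·ACA·ACA·ACA·A·ACA·ACA·A·ACA·ACA·ACA·A·ACA·ACA·A·ACA·ACA·A·ACA·ACA·ACA·A·ACA·ACA·A·ACA·ACA·ACA·A·ACA·ACA·A·ACA·ACA·AB
    A ↦ ACA
    B ↦ AB
    C ↦ A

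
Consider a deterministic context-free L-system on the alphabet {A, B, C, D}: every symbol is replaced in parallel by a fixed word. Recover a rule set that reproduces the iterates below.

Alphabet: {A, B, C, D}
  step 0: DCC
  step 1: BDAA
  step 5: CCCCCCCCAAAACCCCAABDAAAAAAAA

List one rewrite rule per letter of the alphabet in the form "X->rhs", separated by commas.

  step 0 ⇒ step 1: DCC ⇒ BD·A·A
    C ↦ A
    D ↦ BD
    A ↦ CC  (constrained at step 1)
    B ↦ AA  (constrained at step 1)

A->CC, B->AA, C->A, D->BD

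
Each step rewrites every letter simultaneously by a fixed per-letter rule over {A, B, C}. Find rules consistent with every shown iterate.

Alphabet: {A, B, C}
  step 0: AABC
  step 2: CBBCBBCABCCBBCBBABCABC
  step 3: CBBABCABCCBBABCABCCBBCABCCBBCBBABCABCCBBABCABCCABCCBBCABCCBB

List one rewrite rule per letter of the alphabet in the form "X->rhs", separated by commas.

  step 2 ⇒ step 3: CBBCBBCABCCBBCBBABCABC ⇒ CBB·ABC·ABC·CBB·ABC·ABC·CBB·C·ABC·CBB·CBB·ABC·ABC·CBB·ABC·ABC·C·ABC·CBB·C·ABC·CBB
    A ↦ C
    B ↦ ABC
    C ↦ CBB

A->C, B->ABC, C->CBB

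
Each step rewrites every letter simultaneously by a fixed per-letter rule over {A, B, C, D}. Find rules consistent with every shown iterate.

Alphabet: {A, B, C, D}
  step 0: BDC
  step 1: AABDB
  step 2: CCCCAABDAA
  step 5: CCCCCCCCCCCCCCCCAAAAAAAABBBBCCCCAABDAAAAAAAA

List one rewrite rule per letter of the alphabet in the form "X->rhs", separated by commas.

  step 1 ⇒ step 2: AABDB ⇒ CC·CC·AA·BD·AA
    A ↦ CC
    B ↦ AA
    D ↦ BD
  step 0 ⇒ step 1: BDC ⇒ AA·BD·B
    C ↦ B

A->CC, B->AA, C->B, D->BD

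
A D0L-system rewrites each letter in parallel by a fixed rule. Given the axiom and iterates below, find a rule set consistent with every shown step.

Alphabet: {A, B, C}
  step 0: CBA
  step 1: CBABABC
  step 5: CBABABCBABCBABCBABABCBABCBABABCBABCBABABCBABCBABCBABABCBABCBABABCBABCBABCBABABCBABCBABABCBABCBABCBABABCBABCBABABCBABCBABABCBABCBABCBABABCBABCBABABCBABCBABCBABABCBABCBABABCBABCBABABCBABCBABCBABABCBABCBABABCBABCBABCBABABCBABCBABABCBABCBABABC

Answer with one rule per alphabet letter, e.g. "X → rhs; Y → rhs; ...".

A->C, B->BAB, C->CBA

  step 0 ⇒ step 1: CBA ⇒ CBA·BAB·C
    A ↦ C
    B ↦ BAB
    C ↦ CBA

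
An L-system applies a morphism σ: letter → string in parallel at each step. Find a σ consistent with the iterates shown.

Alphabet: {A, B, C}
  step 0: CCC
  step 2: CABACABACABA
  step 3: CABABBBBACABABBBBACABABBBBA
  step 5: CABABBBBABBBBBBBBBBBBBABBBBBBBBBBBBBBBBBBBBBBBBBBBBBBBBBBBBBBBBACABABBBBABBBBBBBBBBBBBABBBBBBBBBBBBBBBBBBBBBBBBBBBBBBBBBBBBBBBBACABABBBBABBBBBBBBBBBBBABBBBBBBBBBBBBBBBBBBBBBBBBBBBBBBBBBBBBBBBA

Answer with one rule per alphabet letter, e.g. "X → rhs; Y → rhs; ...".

A->BA, B->BBB, C->CA

  step 2 ⇒ step 3: CABACABACABA ⇒ CA·BA·BBB·BA·CA·BA·BBB·BA·CA·BA·BBB·BA
    A ↦ BA
    B ↦ BBB
    C ↦ CA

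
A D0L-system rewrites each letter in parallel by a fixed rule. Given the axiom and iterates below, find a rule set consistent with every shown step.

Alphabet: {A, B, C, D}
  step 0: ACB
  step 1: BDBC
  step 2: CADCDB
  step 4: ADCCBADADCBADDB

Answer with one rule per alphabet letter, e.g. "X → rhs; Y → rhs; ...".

  step 1 ⇒ step 2: BDBC ⇒ C·AD·C·DB
    B ↦ C
    C ↦ DB
    D ↦ AD
  step 0 ⇒ step 1: ACB ⇒ B·DB·C
    A ↦ B

A->B, B->C, C->DB, D->AD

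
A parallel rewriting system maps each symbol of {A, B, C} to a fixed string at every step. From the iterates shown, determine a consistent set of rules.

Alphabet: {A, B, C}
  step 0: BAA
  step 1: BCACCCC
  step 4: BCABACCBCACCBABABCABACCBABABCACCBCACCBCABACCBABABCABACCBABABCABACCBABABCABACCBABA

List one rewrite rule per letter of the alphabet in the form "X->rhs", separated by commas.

  step 0 ⇒ step 1: BAA ⇒ BCA·CC·CC
    A ↦ CC
    B ↦ BCA
    C ↦ BA  (constrained at step 1)

A->CC, B->BCA, C->BA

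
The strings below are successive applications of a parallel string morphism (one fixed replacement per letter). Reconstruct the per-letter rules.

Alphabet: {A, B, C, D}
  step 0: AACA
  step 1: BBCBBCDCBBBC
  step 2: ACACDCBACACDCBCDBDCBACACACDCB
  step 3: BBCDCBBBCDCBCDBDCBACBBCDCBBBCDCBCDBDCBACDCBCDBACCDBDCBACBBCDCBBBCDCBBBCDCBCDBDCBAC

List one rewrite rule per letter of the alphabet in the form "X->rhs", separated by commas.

  step 2 ⇒ step 3: ACACDCBACACDCBCDBDCBACACACDCB ⇒ BBC·DCB·BBC·DCB·CDB·DCB·AC·BBC·DCB·BBC·DCB·CDB·DCB·AC·DCB·CDB·AC·CDB·DCB·AC·BBC·DCB·BBC·DCB·BBC·DCB·CDB·DCB·AC
    A ↦ BBC
    B ↦ AC
    C ↦ DCB
    D ↦ CDB

A->BBC, B->AC, C->DCB, D->CDB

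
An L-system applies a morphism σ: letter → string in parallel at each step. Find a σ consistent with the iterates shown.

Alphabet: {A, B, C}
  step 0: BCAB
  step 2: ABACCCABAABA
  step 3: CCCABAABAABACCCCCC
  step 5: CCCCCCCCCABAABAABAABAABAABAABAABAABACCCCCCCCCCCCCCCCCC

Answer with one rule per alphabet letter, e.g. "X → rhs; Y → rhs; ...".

  step 2 ⇒ step 3: ABACCCABAABA ⇒ C·C·C·ABA·ABA·ABA·C·C·C·C·C·C
    A ↦ C
    B ↦ C
    C ↦ ABA

A->C, B->C, C->ABA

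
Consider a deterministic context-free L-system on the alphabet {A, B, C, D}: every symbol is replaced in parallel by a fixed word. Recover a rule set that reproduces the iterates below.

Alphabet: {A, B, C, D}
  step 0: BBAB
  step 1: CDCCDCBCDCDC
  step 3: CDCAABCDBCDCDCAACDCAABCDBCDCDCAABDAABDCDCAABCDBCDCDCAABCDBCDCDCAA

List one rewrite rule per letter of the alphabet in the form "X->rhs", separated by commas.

  step 0 ⇒ step 1: BBAB ⇒ CDC·CDC·BCD·CDC
    A ↦ BCD
    B ↦ CDC
    C ↦ BD  (constrained at step 1)
    D ↦ AA  (constrained at step 1)

A->BCD, B->CDC, C->BD, D->AA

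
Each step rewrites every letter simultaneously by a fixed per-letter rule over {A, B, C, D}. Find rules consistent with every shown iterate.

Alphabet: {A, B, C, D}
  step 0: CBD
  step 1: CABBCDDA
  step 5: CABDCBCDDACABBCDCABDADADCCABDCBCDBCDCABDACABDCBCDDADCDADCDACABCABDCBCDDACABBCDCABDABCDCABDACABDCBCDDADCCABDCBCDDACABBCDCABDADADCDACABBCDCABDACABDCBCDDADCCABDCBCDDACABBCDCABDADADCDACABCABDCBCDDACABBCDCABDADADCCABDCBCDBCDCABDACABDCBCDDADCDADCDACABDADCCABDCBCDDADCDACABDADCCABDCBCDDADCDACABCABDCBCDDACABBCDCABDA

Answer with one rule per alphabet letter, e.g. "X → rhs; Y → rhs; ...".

A->DC, B->BCD, C->CAB, D->DA

  step 0 ⇒ step 1: CBD ⇒ CAB·BCD·DA
    B ↦ BCD
    C ↦ CAB
    D ↦ DA
    A ↦ DC  (constrained at step 1)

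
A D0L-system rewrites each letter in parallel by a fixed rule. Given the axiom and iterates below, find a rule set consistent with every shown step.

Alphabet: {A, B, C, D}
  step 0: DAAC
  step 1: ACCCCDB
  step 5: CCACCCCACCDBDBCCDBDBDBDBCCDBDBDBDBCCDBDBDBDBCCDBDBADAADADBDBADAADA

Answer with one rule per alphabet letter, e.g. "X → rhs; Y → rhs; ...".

  step 0 ⇒ step 1: DAAC ⇒ A·CC·CC·DB
    A ↦ CC
    C ↦ DB
    D ↦ A
    B ↦ DA  (constrained at step 1)

A->CC, B->DA, C->DB, D->A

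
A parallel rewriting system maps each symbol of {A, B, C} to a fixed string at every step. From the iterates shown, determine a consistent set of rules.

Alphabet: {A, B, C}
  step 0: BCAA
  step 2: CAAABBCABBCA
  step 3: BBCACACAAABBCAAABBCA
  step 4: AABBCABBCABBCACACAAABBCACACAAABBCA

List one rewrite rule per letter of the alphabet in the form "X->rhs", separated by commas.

A->CA, B->A, C->BB

  step 3 ⇒ step 4: BBCACACAAABBCAAABBCA ⇒ A·A·BB·CA·BB·CA·BB·CA·CA·CA·A·A·BB·CA·CA·CA·A·A·BB·CA
    A ↦ CA
    B ↦ A
    C ↦ BB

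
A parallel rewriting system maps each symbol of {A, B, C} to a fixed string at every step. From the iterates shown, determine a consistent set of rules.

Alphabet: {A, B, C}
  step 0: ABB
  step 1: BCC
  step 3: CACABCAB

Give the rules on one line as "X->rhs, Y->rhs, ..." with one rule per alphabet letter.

  step 0 ⇒ step 1: ABB ⇒ B·C·C
    A ↦ B
    B ↦ C
    C ↦ CA  (constrained at step 1)

A->B, B->C, C->CA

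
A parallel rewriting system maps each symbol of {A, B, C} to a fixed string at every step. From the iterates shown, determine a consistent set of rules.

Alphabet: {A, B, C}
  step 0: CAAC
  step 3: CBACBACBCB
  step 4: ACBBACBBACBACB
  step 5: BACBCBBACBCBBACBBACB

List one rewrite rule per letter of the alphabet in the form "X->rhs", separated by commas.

  step 4 ⇒ step 5: ACBBACBBACBACB ⇒ B·A·CB·CB·B·A·CB·CB·B·A·CB·B·A·CB
    A ↦ B
    B ↦ CB
    C ↦ A

A->B, B->CB, C->A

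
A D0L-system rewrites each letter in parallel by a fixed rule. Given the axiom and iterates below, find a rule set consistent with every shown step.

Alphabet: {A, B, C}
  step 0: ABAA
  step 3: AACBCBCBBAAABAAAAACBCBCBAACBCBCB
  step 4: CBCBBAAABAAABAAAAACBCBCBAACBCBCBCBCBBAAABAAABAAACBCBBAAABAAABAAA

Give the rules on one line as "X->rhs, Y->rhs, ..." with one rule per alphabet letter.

  step 3 ⇒ step 4: AACBCBCBBAAABAAAAACBCBCBAACBCBCB ⇒ CB·CB·BA·AA·BA·AA·BA·AA·AA·CB·CB·CB·AA·CB·CB·CB·CB·CB·BA·AA·BA·AA·BA·AA·CB·CB·BA·AA·BA·AA·BA·AA
    A ↦ CB
    B ↦ AA
    C ↦ BA

A->CB, B->AA, C->BA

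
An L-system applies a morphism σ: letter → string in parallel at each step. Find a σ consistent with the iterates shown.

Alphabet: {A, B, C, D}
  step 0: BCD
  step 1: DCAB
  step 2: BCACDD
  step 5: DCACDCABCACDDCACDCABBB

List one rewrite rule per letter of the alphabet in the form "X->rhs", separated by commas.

A->CD, B->D, C->CA, D->B

  step 1 ⇒ step 2: DCAB ⇒ B·CA·CD·D
    A ↦ CD
    B ↦ D
    C ↦ CA
    D ↦ B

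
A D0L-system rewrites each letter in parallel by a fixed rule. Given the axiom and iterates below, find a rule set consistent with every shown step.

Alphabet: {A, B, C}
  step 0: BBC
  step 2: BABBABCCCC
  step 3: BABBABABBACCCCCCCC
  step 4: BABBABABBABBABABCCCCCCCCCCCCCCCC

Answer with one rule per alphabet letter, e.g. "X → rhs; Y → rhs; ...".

A->B, B->BA, C->CC

  step 3 ⇒ step 4: BABBABABBACCCCCCCC ⇒ BA·B·BA·BA·B·BA·B·BA·BA·B·CC·CC·CC·CC·CC·CC·CC·CC
    A ↦ B
    B ↦ BA
    C ↦ CC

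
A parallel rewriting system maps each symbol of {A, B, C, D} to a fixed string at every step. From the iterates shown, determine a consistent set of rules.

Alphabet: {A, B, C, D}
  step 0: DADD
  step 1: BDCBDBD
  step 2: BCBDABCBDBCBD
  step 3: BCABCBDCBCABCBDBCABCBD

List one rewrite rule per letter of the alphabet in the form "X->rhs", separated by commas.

  step 2 ⇒ step 3: BCBDABCBDBCBD ⇒ BC·A·BC·BD·C·BC·A·BC·BD·BC·A·BC·BD
    A ↦ C
    B ↦ BC
    C ↦ A
    D ↦ BD

A->C, B->BC, C->A, D->BD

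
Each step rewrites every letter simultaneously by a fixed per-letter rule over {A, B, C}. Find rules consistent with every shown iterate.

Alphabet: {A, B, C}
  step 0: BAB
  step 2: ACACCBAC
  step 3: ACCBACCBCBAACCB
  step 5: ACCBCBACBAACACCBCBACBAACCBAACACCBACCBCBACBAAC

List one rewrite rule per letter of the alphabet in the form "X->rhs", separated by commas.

A->AC, B->A, C->CB

  step 2 ⇒ step 3: ACACCBAC ⇒ AC·CB·AC·CB·CB·A·AC·CB
    A ↦ AC
    B ↦ A
    C ↦ CB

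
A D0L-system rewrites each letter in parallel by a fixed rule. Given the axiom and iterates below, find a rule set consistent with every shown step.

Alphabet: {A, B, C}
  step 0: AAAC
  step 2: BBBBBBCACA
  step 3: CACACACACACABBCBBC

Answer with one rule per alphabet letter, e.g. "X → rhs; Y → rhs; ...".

  step 2 ⇒ step 3: BBBBBBCACA ⇒ CA·CA·CA·CA·CA·CA·BB·C·BB·C
    A ↦ C
    B ↦ CA
    C ↦ BB

A->C, B->CA, C->BB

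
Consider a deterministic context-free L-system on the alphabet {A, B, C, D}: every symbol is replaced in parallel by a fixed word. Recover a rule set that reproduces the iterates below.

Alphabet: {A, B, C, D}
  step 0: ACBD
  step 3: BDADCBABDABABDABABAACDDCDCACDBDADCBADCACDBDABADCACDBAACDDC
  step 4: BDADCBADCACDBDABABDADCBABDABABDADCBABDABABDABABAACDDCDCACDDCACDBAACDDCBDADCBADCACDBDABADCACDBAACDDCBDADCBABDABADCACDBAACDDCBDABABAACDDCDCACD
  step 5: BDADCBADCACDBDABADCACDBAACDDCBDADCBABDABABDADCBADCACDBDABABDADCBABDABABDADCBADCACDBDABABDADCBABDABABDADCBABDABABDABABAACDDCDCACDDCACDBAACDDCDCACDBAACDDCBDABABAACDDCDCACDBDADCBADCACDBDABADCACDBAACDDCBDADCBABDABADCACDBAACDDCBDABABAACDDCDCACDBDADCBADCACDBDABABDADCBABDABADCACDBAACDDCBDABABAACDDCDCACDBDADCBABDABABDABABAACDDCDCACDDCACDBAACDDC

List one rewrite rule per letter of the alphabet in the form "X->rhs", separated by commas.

A->BA, B->BDA, C->ACD, D->DC

  step 4 ⇒ step 5: BDADCBADCACDBDABABDADCBABDABABDADCBABDABABDABABAACDDCDCACDDCACDBAACDDCBDADCBADCACDBDABADCACDBAACDDCBDADCBABDABADCACDBAACDDCBDABABAACDDCDCACD ⇒ BDA·DC·BA·DC·ACD·BDA·BA·DC·ACD·BA·ACD·DC·BDA·DC·BA·BDA·BA·BDA·DC·BA·DC·ACD·BDA·BA·BDA·DC·BA·BDA·BA·BDA·DC·BA·DC·ACD·BDA·BA·BDA·DC·BA·BDA·BA·BDA·DC·BA·BDA·BA·BDA·BA·BA·ACD·DC·DC·ACD·DC·ACD·BA·ACD·DC·DC·ACD·BA·ACD·DC·BDA·BA·BA·ACD·DC·DC·ACD·BDA·DC·BA·DC·ACD·BDA·BA·DC·ACD·BA·ACD·DC·BDA·DC·BA·BDA·BA·DC·ACD·BA·ACD·DC·BDA·BA·BA·ACD·DC·DC·ACD·BDA·DC·BA·DC·ACD·BDA·BA·BDA·DC·BA·BDA·BA·DC·ACD·BA·ACD·DC·BDA·BA·BA·ACD·DC·DC·ACD·BDA·DC·BA·BDA·BA·BDA·BA·BA·ACD·DC·DC·ACD·DC·ACD·BA·ACD·DC
    A ↦ BA
    B ↦ BDA
    C ↦ ACD
    D ↦ DC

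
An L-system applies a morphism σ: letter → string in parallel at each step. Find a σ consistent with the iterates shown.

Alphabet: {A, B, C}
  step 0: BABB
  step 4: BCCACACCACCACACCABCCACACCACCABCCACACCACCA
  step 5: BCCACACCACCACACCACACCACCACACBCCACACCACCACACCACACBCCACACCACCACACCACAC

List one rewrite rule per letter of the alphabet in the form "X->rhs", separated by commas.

  step 4 ⇒ step 5: BCCACACCACCACACCABCCACACCACCABCCACACCACCA ⇒ BC·CA·CA·C·CA·C·CA·CA·C·CA·CA·C·CA·C·CA·CA·C·BC·CA·CA·C·CA·C·CA·CA·C·CA·CA·C·BC·CA·CA·C·CA·C·CA·CA·C·CA·CA·C
    A ↦ C
    B ↦ BC
    C ↦ CA

A->C, B->BC, C->CA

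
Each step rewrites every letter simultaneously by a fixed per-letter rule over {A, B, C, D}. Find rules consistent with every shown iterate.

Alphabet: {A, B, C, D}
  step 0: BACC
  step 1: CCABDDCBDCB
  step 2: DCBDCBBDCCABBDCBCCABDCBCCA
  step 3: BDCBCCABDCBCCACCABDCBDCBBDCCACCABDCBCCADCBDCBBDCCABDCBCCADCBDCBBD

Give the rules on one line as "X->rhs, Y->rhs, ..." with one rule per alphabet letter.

A->BD, B->CCA, C->DCB, D->B

  step 2 ⇒ step 3: DCBDCBBDCCABBDCBCCABDCBCCA ⇒ B·DCB·CCA·B·DCB·CCA·CCA·B·DCB·DCB·BD·CCA·CCA·B·DCB·CCA·DCB·DCB·BD·CCA·B·DCB·CCA·DCB·DCB·BD
    A ↦ BD
    B ↦ CCA
    C ↦ DCB
    D ↦ B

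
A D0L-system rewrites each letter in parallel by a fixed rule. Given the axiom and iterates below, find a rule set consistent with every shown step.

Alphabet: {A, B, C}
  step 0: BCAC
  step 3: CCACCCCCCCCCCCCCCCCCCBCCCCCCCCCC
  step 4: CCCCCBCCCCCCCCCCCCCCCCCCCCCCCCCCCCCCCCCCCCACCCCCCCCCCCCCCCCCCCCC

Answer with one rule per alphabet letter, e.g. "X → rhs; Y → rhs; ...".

A->CB, B->AC, C->CC

  step 3 ⇒ step 4: CCACCCCCCCCCCCCCCCCCCBCCCCCCCCCC ⇒ CC·CC·CB·CC·CC·CC·CC·CC·CC·CC·CC·CC·CC·CC·CC·CC·CC·CC·CC·CC·CC·AC·CC·CC·CC·CC·CC·CC·CC·CC·CC·CC
    A ↦ CB
    B ↦ AC
    C ↦ CC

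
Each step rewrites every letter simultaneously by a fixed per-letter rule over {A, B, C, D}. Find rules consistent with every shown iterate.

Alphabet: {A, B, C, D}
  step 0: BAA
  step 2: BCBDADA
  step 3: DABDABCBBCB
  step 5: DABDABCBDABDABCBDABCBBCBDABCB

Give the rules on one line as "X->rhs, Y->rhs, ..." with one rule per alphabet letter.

  step 2 ⇒ step 3: BCBDADA ⇒ DA·B·DA·BC·B·BC·B
    A ↦ B
    B ↦ DA
    C ↦ B
    D ↦ BC

A->B, B->DA, C->B, D->BC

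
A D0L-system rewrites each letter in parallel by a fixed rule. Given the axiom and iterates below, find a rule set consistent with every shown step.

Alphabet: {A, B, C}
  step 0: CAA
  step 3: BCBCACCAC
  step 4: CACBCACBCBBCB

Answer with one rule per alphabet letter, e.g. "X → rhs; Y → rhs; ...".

  step 3 ⇒ step 4: BCBCACCAC ⇒ CAC·B·CAC·B·C·B·B·C·B
    A ↦ C
    B ↦ CAC
    C ↦ B

A->C, B->CAC, C->B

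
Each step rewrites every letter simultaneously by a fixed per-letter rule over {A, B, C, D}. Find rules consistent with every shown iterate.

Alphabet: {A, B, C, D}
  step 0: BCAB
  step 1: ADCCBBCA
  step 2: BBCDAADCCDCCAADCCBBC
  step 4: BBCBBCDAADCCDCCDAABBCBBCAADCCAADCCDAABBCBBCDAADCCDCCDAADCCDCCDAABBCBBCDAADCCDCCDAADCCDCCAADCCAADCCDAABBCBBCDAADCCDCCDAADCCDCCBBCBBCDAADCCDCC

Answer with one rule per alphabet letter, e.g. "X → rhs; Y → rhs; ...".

A->BBC, B->A, C->DCC, D->DAA

  step 1 ⇒ step 2: ADCCBBCA ⇒ BBC·DAA·DCC·DCC·A·A·DCC·BBC
    A ↦ BBC
    B ↦ A
    C ↦ DCC
    D ↦ DAA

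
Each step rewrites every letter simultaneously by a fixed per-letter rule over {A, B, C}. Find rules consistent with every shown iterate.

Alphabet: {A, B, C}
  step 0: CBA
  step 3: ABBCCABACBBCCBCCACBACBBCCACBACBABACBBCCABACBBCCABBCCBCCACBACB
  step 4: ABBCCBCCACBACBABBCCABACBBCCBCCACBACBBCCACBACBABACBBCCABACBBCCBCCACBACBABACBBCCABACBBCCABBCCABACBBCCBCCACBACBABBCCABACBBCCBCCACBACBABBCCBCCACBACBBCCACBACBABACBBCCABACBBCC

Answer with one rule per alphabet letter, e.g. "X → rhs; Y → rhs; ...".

  step 3 ⇒ step 4: ABBCCABACBBCCBCCACBACBBCCACBACBABACBBCCABACBBCCABBCCBCCACBACB ⇒ AB·BCC·BCC·ACB·ACB·AB·BCC·AB·ACB·BCC·BCC·ACB·ACB·BCC·ACB·ACB·AB·ACB·BCC·AB·ACB·BCC·BCC·ACB·ACB·AB·ACB·BCC·AB·ACB·BCC·AB·BCC·AB·ACB·BCC·BCC·ACB·ACB·AB·BCC·AB·ACB·BCC·BCC·ACB·ACB·AB·BCC·BCC·ACB·ACB·BCC·ACB·ACB·AB·ACB·BCC·AB·ACB·BCC
    A ↦ AB
    B ↦ BCC
    C ↦ ACB

A->AB, B->BCC, C->ACB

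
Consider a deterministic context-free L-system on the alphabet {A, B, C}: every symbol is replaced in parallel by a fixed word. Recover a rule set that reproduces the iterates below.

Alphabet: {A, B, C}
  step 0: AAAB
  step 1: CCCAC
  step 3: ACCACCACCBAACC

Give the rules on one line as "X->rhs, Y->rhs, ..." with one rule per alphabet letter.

A->C, B->AC, C->BA

  step 0 ⇒ step 1: AAAB ⇒ C·C·C·AC
    A ↦ C
    B ↦ AC
    C ↦ BA  (constrained at step 1)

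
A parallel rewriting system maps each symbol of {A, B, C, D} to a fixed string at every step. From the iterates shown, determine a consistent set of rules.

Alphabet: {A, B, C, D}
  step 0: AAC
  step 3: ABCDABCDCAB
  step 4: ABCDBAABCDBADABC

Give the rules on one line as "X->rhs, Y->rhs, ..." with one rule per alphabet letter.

A->AB, B->C, C->D, D->BA

  step 3 ⇒ step 4: ABCDABCDCAB ⇒ AB·C·D·BA·AB·C·D·BA·D·AB·C
    A ↦ AB
    B ↦ C
    C ↦ D
    D ↦ BA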